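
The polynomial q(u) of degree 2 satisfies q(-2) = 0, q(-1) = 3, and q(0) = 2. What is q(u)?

q(u) = -2u^2 - 3u + 2

Write q(u) = au^2 + bu + c. Substituting each data point gives a linear system:
  4a - 2b + c = 0
  a - b + c = 3
  c = 2
Solving the system yields a = -2, b = -3, c = 2.
So q(u) = -2u² - 3u + 2.
Check: q(0) = 2. ✓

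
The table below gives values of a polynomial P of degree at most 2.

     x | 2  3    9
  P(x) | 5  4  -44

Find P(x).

Using the Lagrange interpolation formula with nodes 2, 3, 9:
  L_0(x) = (x - 3)(x - 9) / 7
  L_1(x) = (x - 2)(x - 9) / -6
  L_2(x) = (x - 2)(x - 3) / 42
Then P(x) = 5·L_0(x) + 4·L_1(x) - 44·L_2(x).
Expanding and collecting terms gives P(x) = -x^2 + 4x + 1.
Check: P(3) = 4. ✓

P(x) = -x^2 + 4x + 1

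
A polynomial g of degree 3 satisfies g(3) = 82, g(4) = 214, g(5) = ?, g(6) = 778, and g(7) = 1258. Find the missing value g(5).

The 4 known points determine the degree-3 polynomial uniquely.
Write g(x) = ax^3 + bx^2 + cx + d. Substituting each data point gives a linear system:
  27a + 9b + 3c + d = 82
  64a + 16b + 4c + d = 214
  216a + 36b + 6c + d = 778
  343a + 49b + 7c + d = 1258
Solving the system yields a = 4, b = -2, c = -2, d = -2.
So g(x) = 4x^3 - 2x^2 - 2x - 2.
Then g(5) = 438.

438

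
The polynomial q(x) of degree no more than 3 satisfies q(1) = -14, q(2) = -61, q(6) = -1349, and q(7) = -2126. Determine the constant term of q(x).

-5

Write q(x) = ax^3 + bx^2 + cx + d. Substituting each data point gives a linear system:
  a + b + c + d = -14
  8a + 4b + 2c + d = -61
  216a + 36b + 6c + d = -1349
  343a + 49b + 7c + d = -2126
Solving the system yields a = -6, b = -1, c = -2, d = -5.
So q(x) = -6x^3 - x^2 - 2x - 5.
The constant term is -5.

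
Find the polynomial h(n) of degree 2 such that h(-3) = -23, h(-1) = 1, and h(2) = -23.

Using the Lagrange interpolation formula with nodes -3, -1, 2:
  L_0(n) = (n + 1)(n - 2) / 10
  L_1(n) = (n + 3)(n - 2) / -6
  L_2(n) = (n + 3)(n + 1) / 15
Then h(n) = -23·L_0(n) + 1·L_1(n) - 23·L_2(n).
Expanding and collecting terms gives h(n) = -4n^2 - 4n + 1.
Check: h(-1) = 1. ✓

h(n) = -4n^2 - 4n + 1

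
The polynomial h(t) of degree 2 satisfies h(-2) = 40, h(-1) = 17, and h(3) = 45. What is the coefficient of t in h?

Write h(t) = at^2 + bt + c. Substituting each data point gives a linear system:
  4a - 2b + c = 40
  a - b + c = 17
  9a + 3b + c = 45
Solving the system yields a = 6, b = -5, c = 6.
So h(t) = 6t^2 - 5t + 6.
The coefficient of t is -5.

-5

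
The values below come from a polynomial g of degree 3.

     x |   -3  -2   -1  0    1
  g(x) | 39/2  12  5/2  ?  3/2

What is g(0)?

On equispaced nodes a degree-3 polynomial has vanishing fourth forward difference, so
  g(-3) - 4·g(-2) + 6·g(-1) - 4·g(0) + g(1) = 0.
Substituting the known values and solving for g(0):
  -4·g(0) = 12
  g(0) = -3.

-3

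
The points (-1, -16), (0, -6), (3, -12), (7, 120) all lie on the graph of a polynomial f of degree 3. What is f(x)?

f(x) = x^3 - 5x^2 + 4x - 6

Write f(x) = ax^3 + bx^2 + cx + d. Substituting each data point gives a linear system:
  -a + b - c + d = -16
  d = -6
  27a + 9b + 3c + d = -12
  343a + 49b + 7c + d = 120
Solving the system yields a = 1, b = -5, c = 4, d = -6.
So f(x) = x^3 - 5x^2 + 4x - 6.
Check: f(3) = -12. ✓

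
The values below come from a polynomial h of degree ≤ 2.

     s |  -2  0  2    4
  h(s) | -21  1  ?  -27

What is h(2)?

The 3 known points determine the degree-2 polynomial uniquely.
Write h(s) = as^2 + bs + c. Substituting each data point gives a linear system:
  4a - 2b + c = -21
  c = 1
  16a + 4b + c = -27
Solving the system yields a = -3, b = 5, c = 1.
So h(s) = -3s² + 5s + 1.
Then h(2) = -1.

-1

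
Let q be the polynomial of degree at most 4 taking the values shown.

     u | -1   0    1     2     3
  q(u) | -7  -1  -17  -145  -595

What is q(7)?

Forward differences of the values at u = -1, 0, 1, 2, 3:
  q  : -7  -1  -17  -145  -595
  Δ  : 6  -16  -128  -450
  Δ^2: -22  -112  -322
  Δ^3: -90  -210
  Δ^4: -120
The fourth differences are constant, confirming degree 4.
Interpolating (Newton forward form) and evaluating at u = 7 gives q(7) = -14015.

-14015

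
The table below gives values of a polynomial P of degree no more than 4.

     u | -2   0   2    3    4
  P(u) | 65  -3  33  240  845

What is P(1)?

-4

Using the Lagrange interpolation formula with nodes -2, 0, 2, 3, 4:
  L_0(u) = u(u - 2)(u - 3)(u - 4) / 240
  L_1(u) = (u + 2)(u - 2)(u - 3)(u - 4) / -48
  L_2(u) = (u + 2)u(u - 3)(u - 4) / 16
  L_3(u) = (u + 2)u(u - 2)(u - 4) / -15
  L_4(u) = (u + 2)u(u - 2)(u - 3) / 48
Then P(u) = 65·L_0(u) - 3·L_1(u) + 33·L_2(u) + 240·L_3(u) + 845·L_4(u).
Expanding and collecting terms gives P(u) = 4u^4 - 2u^3 - 3u^2 - 3.
Evaluating at u = 1: P(1) = -4.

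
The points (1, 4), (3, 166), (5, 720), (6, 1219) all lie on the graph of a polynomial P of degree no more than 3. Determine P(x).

Using the Lagrange interpolation formula with nodes 1, 3, 5, 6:
  L_0(x) = (x - 3)(x - 5)(x - 6) / -40
  L_1(x) = (x - 1)(x - 5)(x - 6) / 12
  L_2(x) = (x - 1)(x - 3)(x - 6) / -8
  L_3(x) = (x - 1)(x - 3)(x - 5) / 15
Then P(x) = 4·L_0(x) + 166·L_1(x) + 720·L_2(x) + 1219·L_3(x).
Expanding and collecting terms gives P(x) = 5x^3 + 4x^2 - 5.
Check: P(5) = 720. ✓

P(x) = 5x^3 + 4x^2 - 5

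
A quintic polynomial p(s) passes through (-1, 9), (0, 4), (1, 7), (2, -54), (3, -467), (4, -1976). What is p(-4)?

2592

Write p(s) = as^5 + bs^4 + cs^3 + ds^2 + es + k. Substituting each data point gives a linear system:
  -a + b - c + d - e + k = 9
  k = 4
  a + b + c + d + e + k = 7
  32a + 16b + 8c + 4d + 2e + k = -54
  243a + 81b + 27c + 9d + 3e + k = -467
  1024a + 256b + 64c + 16d + 4e + k = -1976
Solving the system yields a = -2, b = 1, c = -4, d = 3, e = 5, k = 4.
So p(s) = -2s^5 + s^4 - 4s^3 + 3s^2 + 5s + 4.
Then p(-4) = 2592.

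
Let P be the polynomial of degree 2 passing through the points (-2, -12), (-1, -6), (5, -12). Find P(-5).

Using the Lagrange interpolation formula with nodes -2, -1, 5:
  L_0(s) = (s + 1)(s - 5) / 7
  L_1(s) = (s + 2)(s - 5) / -6
  L_2(s) = (s + 2)(s + 1) / 42
Then P(s) = -12·L_0(s) - 6·L_1(s) - 12·L_2(s).
Expanding and collecting terms gives P(s) = -s^2 + 3s - 2.
Evaluating at s = -5: P(-5) = -42.

-42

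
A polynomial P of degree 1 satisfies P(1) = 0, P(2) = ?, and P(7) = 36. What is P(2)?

The 2 known points determine the degree-1 polynomial uniquely.
Write P(t) = at + b. Substituting each data point gives a linear system:
  a + b = 0
  7a + b = 36
Solving the system yields a = 6, b = -6.
So P(t) = 6t - 6.
Then P(2) = 6.

6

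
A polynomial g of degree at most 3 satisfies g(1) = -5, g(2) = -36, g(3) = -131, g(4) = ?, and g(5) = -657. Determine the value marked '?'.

On equispaced nodes a degree-3 polynomial has vanishing fourth forward difference, so
  g(1) - 4·g(2) + 6·g(3) - 4·g(4) + g(5) = 0.
Substituting the known values and solving for g(4):
  -4·g(4) = 1304
  g(4) = -326.

-326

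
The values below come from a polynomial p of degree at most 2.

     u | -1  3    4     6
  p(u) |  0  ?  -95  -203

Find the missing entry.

The 3 known points determine the degree-2 polynomial uniquely.
Write p(u) = au^2 + bu + c. Substituting each data point gives a linear system:
  a - b + c = 0
  16a + 4b + c = -95
  36a + 6b + c = -203
Solving the system yields a = -5, b = -4, c = 1.
So p(u) = -5u² - 4u + 1.
Then p(3) = -56.

-56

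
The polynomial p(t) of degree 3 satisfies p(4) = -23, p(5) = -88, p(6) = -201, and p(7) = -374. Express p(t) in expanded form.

p(t) = -2t^3 + 6t^2 + 3t - 3

Using the Lagrange interpolation formula with nodes 4, 5, 6, 7:
  L_0(t) = (t - 5)(t - 6)(t - 7) / -6
  L_1(t) = (t - 4)(t - 6)(t - 7) / 2
  L_2(t) = (t - 4)(t - 5)(t - 7) / -2
  L_3(t) = (t - 4)(t - 5)(t - 6) / 6
Then p(t) = -23·L_0(t) - 88·L_1(t) - 201·L_2(t) - 374·L_3(t).
Expanding and collecting terms gives p(t) = -2t³ + 6t² + 3t - 3.
Check: p(4) = -23. ✓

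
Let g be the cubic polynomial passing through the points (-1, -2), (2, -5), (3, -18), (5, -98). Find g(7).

-290

Write g(n) = an^3 + bn^2 + cn + d. Substituting each data point gives a linear system:
  -a + b - c + d = -2
  8a + 4b + 2c + d = -5
  27a + 9b + 3c + d = -18
  125a + 25b + 5c + d = -98
Solving the system yields a = -1, b = 1, c = 1, d = -3.
So g(n) = -n^3 + n^2 + n - 3.
Then g(7) = -290.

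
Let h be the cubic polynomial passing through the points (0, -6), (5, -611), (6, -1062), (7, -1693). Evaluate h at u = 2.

Write h(u) = au^3 + bu^2 + cu + d. Substituting each data point gives a linear system:
  d = -6
  125a + 25b + 5c + d = -611
  216a + 36b + 6c + d = -1062
  343a + 49b + 7c + d = -1693
Solving the system yields a = -5, b = 0, c = 4, d = -6.
So h(u) = -5u³ + 4u - 6.
Then h(2) = -38.

-38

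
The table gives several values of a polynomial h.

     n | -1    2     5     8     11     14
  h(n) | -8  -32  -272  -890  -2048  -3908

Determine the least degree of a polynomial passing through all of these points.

3

Forward differences of the values at n = -1, 2, 5, 8, 11, 14:
  h  : -8  -32  -272  -890  -2048  -3908
  Δ  : -24  -240  -618  -1158  -1860
  Δ^2: -216  -378  -540  -702
  Δ^3: -162  -162  -162
  Δ^4: 0  0
  Δ^5: 0
The third differences are constant (-162) and nonzero, while all higher differences vanish, so the minimal degree is 3.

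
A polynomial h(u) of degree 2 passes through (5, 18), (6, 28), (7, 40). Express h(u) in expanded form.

Using the Lagrange interpolation formula with nodes 5, 6, 7:
  L_0(u) = (u - 6)(u - 7) / 2
  L_1(u) = (u - 5)(u - 7) / -1
  L_2(u) = (u - 5)(u - 6) / 2
Then h(u) = 18·L_0(u) + 28·L_1(u) + 40·L_2(u).
Expanding and collecting terms gives h(u) = u^2 - u - 2.
Check: h(5) = 18. ✓

h(u) = u^2 - u - 2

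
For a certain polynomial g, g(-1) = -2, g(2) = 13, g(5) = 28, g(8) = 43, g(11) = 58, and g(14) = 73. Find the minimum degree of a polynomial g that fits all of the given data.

1

Forward differences of the values at x = -1, 2, 5, 8, 11, 14:
  g  : -2  13  28  43  58  73
  Δ  : 15  15  15  15  15
  Δ^2: 0  0  0  0
  Δ^3: 0  0  0
  Δ^4: 0  0
  Δ^5: 0
The first differences are constant (15) and nonzero, while all higher differences vanish, so the minimal degree is 1.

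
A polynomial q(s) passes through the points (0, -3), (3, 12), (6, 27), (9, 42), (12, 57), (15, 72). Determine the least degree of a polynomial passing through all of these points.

Forward differences of the values at s = 0, 3, 6, 9, 12, 15:
  q  : -3  12  27  42  57  72
  Δ  : 15  15  15  15  15
  Δ^2: 0  0  0  0
  Δ^3: 0  0  0
  Δ^4: 0  0
  Δ^5: 0
The first differences are constant (15) and nonzero, while all higher differences vanish, so the minimal degree is 1.

1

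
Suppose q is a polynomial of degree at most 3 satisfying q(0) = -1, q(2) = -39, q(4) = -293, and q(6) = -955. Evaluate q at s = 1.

-5

Forward differences of the values at s = 0, 2, 4, 6:
  q  : -1  -39  -293  -955
  Δ  : -38  -254  -662
  Δ^2: -216  -408
  Δ^3: -192
The third differences are constant, confirming degree 3.
Interpolating (Newton forward form) and evaluating at s = 1 gives q(1) = -5.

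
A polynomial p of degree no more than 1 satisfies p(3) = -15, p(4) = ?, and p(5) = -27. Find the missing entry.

-21

The 2 known points determine the degree-1 polynomial uniquely.
Write p(t) = at + b. Substituting each data point gives a linear system:
  3a + b = -15
  5a + b = -27
Solving the system yields a = -6, b = 3.
So p(t) = -6t + 3.
Then p(4) = -21.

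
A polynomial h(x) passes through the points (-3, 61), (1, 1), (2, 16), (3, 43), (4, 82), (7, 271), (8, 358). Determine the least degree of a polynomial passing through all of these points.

2

Divided differences on the nodes -3, 1, 2, 3, 4, 7, 8:
  order 0: 61  1  16  43  82  271  358
  order 1: -15  15  27  39  63  87
  order 2: 6  6  6  6  6
  order 3: 0  0  0  0
  order 4: 0  0  0
  order 5: 0  0
  order 6: 0
The order-2 divided differences are all 6 (nonzero) and every higher order vanishes, so the data lies on a polynomial of degree exactly 2.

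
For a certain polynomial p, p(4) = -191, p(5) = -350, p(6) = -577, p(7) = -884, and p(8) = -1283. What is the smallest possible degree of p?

Forward differences of the values at x = 4, 5, 6, 7, 8:
  p  : -191  -350  -577  -884  -1283
  Δ  : -159  -227  -307  -399
  Δ^2: -68  -80  -92
  Δ^3: -12  -12
  Δ^4: 0
The third differences are constant (-12) and nonzero, while all higher differences vanish, so the minimal degree is 3.

3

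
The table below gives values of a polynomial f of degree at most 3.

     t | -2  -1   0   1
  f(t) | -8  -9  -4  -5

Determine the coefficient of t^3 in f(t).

-2

Write f(t) = at^3 + bt^2 + ct + d. Substituting each data point gives a linear system:
  -8a + 4b - 2c + d = -8
  -a + b - c + d = -9
  d = -4
  a + b + c + d = -5
Solving the system yields a = -2, b = -3, c = 4, d = -4.
So f(t) = -2t^3 - 3t^2 + 4t - 4.
The leading coefficient is -2.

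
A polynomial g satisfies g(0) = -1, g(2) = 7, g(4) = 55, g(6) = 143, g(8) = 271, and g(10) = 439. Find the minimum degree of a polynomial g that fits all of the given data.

Forward differences of the values at s = 0, 2, 4, 6, 8, 10:
  g  : -1  7  55  143  271  439
  Δ  : 8  48  88  128  168
  Δ^2: 40  40  40  40
  Δ^3: 0  0  0
  Δ^4: 0  0
  Δ^5: 0
The second differences are constant (40) and nonzero, while all higher differences vanish, so the minimal degree is 2.

2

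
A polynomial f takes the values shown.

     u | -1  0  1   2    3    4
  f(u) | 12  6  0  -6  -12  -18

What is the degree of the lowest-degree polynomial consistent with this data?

1

Forward differences of the values at u = -1, 0, 1, 2, 3, 4:
  f  : 12  6  0  -6  -12  -18
  Δ  : -6  -6  -6  -6  -6
  Δ^2: 0  0  0  0
  Δ^3: 0  0  0
  Δ^4: 0  0
  Δ^5: 0
The first differences are constant (-6) and nonzero, while all higher differences vanish, so the minimal degree is 1.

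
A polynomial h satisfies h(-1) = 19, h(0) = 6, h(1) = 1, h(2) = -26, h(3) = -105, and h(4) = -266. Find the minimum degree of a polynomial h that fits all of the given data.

3

Forward differences of the values at s = -1, 0, 1, 2, 3, 4:
  h  : 19  6  1  -26  -105  -266
  Δ  : -13  -5  -27  -79  -161
  Δ^2: 8  -22  -52  -82
  Δ^3: -30  -30  -30
  Δ^4: 0  0
  Δ^5: 0
The third differences are constant (-30) and nonzero, while all higher differences vanish, so the minimal degree is 3.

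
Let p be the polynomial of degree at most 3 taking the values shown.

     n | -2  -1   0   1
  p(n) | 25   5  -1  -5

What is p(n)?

p(n) = -2n^3 + n^2 - 3n - 1

Using the Lagrange interpolation formula with nodes -2, -1, 0, 1:
  L_0(n) = (n + 1)n(n - 1) / -6
  L_1(n) = (n + 2)n(n - 1) / 2
  L_2(n) = (n + 2)(n + 1)(n - 1) / -2
  L_3(n) = (n + 2)(n + 1)n / 6
Then p(n) = 25·L_0(n) + 5·L_1(n) - 1·L_2(n) - 5·L_3(n).
Expanding and collecting terms gives p(n) = -2n^3 + n^2 - 3n - 1.
Check: p(0) = -1. ✓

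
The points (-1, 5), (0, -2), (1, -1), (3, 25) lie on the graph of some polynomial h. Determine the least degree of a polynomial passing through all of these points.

2

Divided differences on the nodes -1, 0, 1, 3:
  order 0: 5  -2  -1  25
  order 1: -7  1  13
  order 2: 4  4
  order 3: 0
The order-2 divided differences are all 4 (nonzero) and every higher order vanishes, so the data lies on a polynomial of degree exactly 2.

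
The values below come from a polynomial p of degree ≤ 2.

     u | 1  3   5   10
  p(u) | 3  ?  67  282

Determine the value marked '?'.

23

The 3 known points determine the degree-2 polynomial uniquely.
Write p(u) = au^2 + bu + c. Substituting each data point gives a linear system:
  a + b + c = 3
  25a + 5b + c = 67
  100a + 10b + c = 282
Solving the system yields a = 3, b = -2, c = 2.
So p(u) = 3u² - 2u + 2.
Then p(3) = 23.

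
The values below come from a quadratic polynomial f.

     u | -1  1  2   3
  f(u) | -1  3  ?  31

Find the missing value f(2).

14

The 3 known points determine the degree-2 polynomial uniquely.
Write f(u) = au^2 + bu + c. Substituting each data point gives a linear system:
  a - b + c = -1
  a + b + c = 3
  9a + 3b + c = 31
Solving the system yields a = 3, b = 2, c = -2.
So f(u) = 3u^2 + 2u - 2.
Then f(2) = 14.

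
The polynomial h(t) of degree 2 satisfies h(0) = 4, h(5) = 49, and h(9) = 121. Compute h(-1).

Using the Lagrange interpolation formula with nodes 0, 5, 9:
  L_0(t) = (t - 5)(t - 9) / 45
  L_1(t) = t(t - 9) / -20
  L_2(t) = t(t - 5) / 36
Then h(t) = 4·L_0(t) + 49·L_1(t) + 121·L_2(t).
Expanding and collecting terms gives h(t) = t² + 4t + 4.
Evaluating at t = -1: h(-1) = 1.

1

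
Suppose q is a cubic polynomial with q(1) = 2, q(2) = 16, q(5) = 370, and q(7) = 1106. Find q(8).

1696

Write q(u) = au^3 + bu^2 + cu + d. Substituting each data point gives a linear system:
  a + b + c + d = 2
  8a + 4b + 2c + d = 16
  125a + 25b + 5c + d = 370
  343a + 49b + 7c + d = 1106
Solving the system yields a = 4, b = -6, c = 4, d = 0.
So q(u) = 4u^3 - 6u^2 + 4u.
Then q(8) = 1696.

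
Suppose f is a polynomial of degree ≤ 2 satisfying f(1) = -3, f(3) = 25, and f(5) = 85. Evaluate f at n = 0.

-5

Write f(n) = an^2 + bn + c. Substituting each data point gives a linear system:
  a + b + c = -3
  9a + 3b + c = 25
  25a + 5b + c = 85
Solving the system yields a = 4, b = -2, c = -5.
So f(n) = 4n^2 - 2n - 5.
Then f(0) = -5.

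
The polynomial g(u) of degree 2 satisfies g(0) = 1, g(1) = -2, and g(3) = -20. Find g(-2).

Using the Lagrange interpolation formula with nodes 0, 1, 3:
  L_0(u) = (u - 1)(u - 3) / 3
  L_1(u) = u(u - 3) / -2
  L_2(u) = u(u - 1) / 6
Then g(u) = 1·L_0(u) - 2·L_1(u) - 20·L_2(u).
Expanding and collecting terms gives g(u) = -2u^2 - u + 1.
Evaluating at u = -2: g(-2) = -5.

-5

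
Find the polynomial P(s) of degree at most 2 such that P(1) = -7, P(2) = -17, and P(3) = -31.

P(s) = -2s^2 - 4s - 1

Using the Lagrange interpolation formula with nodes 1, 2, 3:
  L_0(s) = (s - 2)(s - 3) / 2
  L_1(s) = (s - 1)(s - 3) / -1
  L_2(s) = (s - 1)(s - 2) / 2
Then P(s) = -7·L_0(s) - 17·L_1(s) - 31·L_2(s).
Expanding and collecting terms gives P(s) = -2s^2 - 4s - 1.
Check: P(2) = -17. ✓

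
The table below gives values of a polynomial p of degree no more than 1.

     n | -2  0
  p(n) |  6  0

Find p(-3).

9

Write p(n) = an + b. Substituting each data point gives a linear system:
  -2a + b = 6
  b = 0
Solving the system yields a = -3, b = 0.
So p(n) = -3n.
Then p(-3) = 9.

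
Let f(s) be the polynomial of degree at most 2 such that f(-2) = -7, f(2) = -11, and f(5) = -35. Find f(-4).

-17

Using the Lagrange interpolation formula with nodes -2, 2, 5:
  L_0(s) = (s - 2)(s - 5) / 28
  L_1(s) = (s + 2)(s - 5) / -12
  L_2(s) = (s + 2)(s - 2) / 21
Then f(s) = -7·L_0(s) - 11·L_1(s) - 35·L_2(s).
Expanding and collecting terms gives f(s) = -s^2 - s - 5.
Evaluating at s = -4: f(-4) = -17.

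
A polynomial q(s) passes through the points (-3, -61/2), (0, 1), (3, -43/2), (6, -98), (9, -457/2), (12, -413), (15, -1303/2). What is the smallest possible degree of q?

2

Forward differences of the values at s = -3, 0, 3, 6, 9, 12, 15:
  q  : -61/2  1  -43/2  -98  -457/2  -413  -1303/2
  Δ  : 63/2  -45/2  -153/2  -261/2  -369/2  -477/2
  Δ^2: -54  -54  -54  -54  -54
  Δ^3: 0  0  0  0
  Δ^4: 0  0  0
  Δ^5: 0  0
  Δ^6: 0
The second differences are constant (-54) and nonzero, while all higher differences vanish, so the minimal degree is 2.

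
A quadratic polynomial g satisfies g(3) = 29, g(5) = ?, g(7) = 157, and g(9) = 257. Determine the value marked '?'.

The 3 known points determine the degree-2 polynomial uniquely.
Write g(s) = as^2 + bs + c. Substituting each data point gives a linear system:
  9a + 3b + c = 29
  49a + 7b + c = 157
  81a + 9b + c = 257
Solving the system yields a = 3, b = 2, c = -4.
So g(s) = 3s² + 2s - 4.
Then g(5) = 81.

81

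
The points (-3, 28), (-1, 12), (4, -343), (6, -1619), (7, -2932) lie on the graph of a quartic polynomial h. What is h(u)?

Write h(u) = au^4 + bu^3 + cu^2 + du + e. Substituting each data point gives a linear system:
  81a - 27b + 9c - 3d + e = 28
  a - b + c - d + e = 12
  256a + 64b + 16c + 4d + e = -343
  1296a + 216b + 36c + 6d + e = -1619
  2401a + 343b + 49c + 7d + e = -2932
Solving the system yields a = -1, b = -2, c = 4, d = -6, e = 1.
So h(u) = -u⁴ - 2u³ + 4u² - 6u + 1.
Check: h(7) = -2932. ✓

h(u) = -u^4 - 2u^3 + 4u^2 - 6u + 1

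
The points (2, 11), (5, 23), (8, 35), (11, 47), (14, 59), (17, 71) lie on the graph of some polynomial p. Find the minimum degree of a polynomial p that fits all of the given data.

Forward differences of the values at n = 2, 5, 8, 11, 14, 17:
  p  : 11  23  35  47  59  71
  Δ  : 12  12  12  12  12
  Δ^2: 0  0  0  0
  Δ^3: 0  0  0
  Δ^4: 0  0
  Δ^5: 0
The first differences are constant (12) and nonzero, while all higher differences vanish, so the minimal degree is 1.

1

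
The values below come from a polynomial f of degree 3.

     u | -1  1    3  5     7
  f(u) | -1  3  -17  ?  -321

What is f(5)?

-109

On equispaced nodes a degree-3 polynomial has vanishing fourth forward difference, so
  f(-1) - 4·f(1) + 6·f(3) - 4·f(5) + f(7) = 0.
Substituting the known values and solving for f(5):
  -4·f(5) = 436
  f(5) = -109.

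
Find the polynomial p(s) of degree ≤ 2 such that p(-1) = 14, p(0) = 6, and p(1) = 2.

p(s) = 2s^2 - 6s + 6

Write p(s) = as^2 + bs + c. Substituting each data point gives a linear system:
  a - b + c = 14
  c = 6
  a + b + c = 2
Solving the system yields a = 2, b = -6, c = 6.
So p(s) = 2s² - 6s + 6.
Check: p(0) = 6. ✓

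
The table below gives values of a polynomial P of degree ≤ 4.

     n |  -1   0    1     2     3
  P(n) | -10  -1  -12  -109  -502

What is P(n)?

P(n) = -6n^4 + n^3 - 4n^2 - 2n - 1

Write P(n) = an^4 + bn^3 + cn^2 + dn + e. Substituting each data point gives a linear system:
  a - b + c - d + e = -10
  e = -1
  a + b + c + d + e = -12
  16a + 8b + 4c + 2d + e = -109
  81a + 27b + 9c + 3d + e = -502
Solving the system yields a = -6, b = 1, c = -4, d = -2, e = -1.
So P(n) = -6n⁴ + n³ - 4n² - 2n - 1.
Check: P(2) = -109. ✓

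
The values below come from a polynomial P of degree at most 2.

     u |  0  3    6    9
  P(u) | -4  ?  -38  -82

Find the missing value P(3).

The 3 known points determine the degree-2 polynomial uniquely.
Write P(u) = au^2 + bu + c. Substituting each data point gives a linear system:
  c = -4
  36a + 6b + c = -38
  81a + 9b + c = -82
Solving the system yields a = -1, b = 1/3, c = -4.
So P(u) = -u^2 + (1/3)u - 4.
Then P(3) = -12.

-12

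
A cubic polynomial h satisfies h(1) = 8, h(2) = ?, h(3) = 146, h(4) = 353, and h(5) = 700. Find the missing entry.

The 4 known points determine the degree-3 polynomial uniquely.
Write h(n) = an^3 + bn^2 + cn + d. Substituting each data point gives a linear system:
  a + b + c + d = 8
  27a + 9b + 3c + d = 146
  64a + 16b + 4c + d = 353
  125a + 25b + 5c + d = 700
Solving the system yields a = 6, b = -2, c = -1, d = 5.
So h(n) = 6n^3 - 2n^2 - n + 5.
Then h(2) = 43.

43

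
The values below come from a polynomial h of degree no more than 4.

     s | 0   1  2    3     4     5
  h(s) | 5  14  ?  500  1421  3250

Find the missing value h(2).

The 5 known points determine the degree-4 polynomial uniquely.
Write h(s) = as^4 + bs^3 + cs^2 + ds + e. Substituting each data point gives a linear system:
  e = 5
  a + b + c + d + e = 14
  81a + 27b + 9c + 3d + e = 500
  256a + 64b + 16c + 4d + e = 1421
  625a + 125b + 25c + 5d + e = 3250
Solving the system yields a = 4, b = 5, c = 6, d = -6, e = 5.
So h(s) = 4s^4 + 5s^3 + 6s^2 - 6s + 5.
Then h(2) = 121.

121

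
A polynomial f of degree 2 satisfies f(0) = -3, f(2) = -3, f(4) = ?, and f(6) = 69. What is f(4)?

21

The 3 known points determine the degree-2 polynomial uniquely.
Write f(u) = au^2 + bu + c. Substituting each data point gives a linear system:
  c = -3
  4a + 2b + c = -3
  36a + 6b + c = 69
Solving the system yields a = 3, b = -6, c = -3.
So f(u) = 3u² - 6u - 3.
Then f(4) = 21.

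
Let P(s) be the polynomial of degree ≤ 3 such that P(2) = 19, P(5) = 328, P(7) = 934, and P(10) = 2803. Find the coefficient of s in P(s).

0

Write P(s) = as^3 + bs^2 + cs + d. Substituting each data point gives a linear system:
  8a + 4b + 2c + d = 19
  125a + 25b + 5c + d = 328
  343a + 49b + 7c + d = 934
  1000a + 100b + 10c + d = 2803
Solving the system yields a = 3, b = -2, c = 0, d = 3.
So P(s) = 3s³ - 2s² + 3.
The coefficient of s is 0.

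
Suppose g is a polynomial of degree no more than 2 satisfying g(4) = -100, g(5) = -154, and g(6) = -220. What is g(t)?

Write g(t) = at^2 + bt + c. Substituting each data point gives a linear system:
  16a + 4b + c = -100
  25a + 5b + c = -154
  36a + 6b + c = -220
Solving the system yields a = -6, b = 0, c = -4.
So g(t) = -6t² - 4.
Check: g(4) = -100. ✓

g(t) = -6t^2 - 4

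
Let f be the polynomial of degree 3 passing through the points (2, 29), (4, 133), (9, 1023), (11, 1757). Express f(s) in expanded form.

f(s) = s^3 + 3s^2 + 6s - 3

Using the Lagrange interpolation formula with nodes 2, 4, 9, 11:
  L_0(s) = (s - 4)(s - 9)(s - 11) / -126
  L_1(s) = (s - 2)(s - 9)(s - 11) / 70
  L_2(s) = (s - 2)(s - 4)(s - 11) / -70
  L_3(s) = (s - 2)(s - 4)(s - 9) / 126
Then f(s) = 29·L_0(s) + 133·L_1(s) + 1023·L_2(s) + 1757·L_3(s).
Expanding and collecting terms gives f(s) = s^3 + 3s^2 + 6s - 3.
Check: f(2) = 29. ✓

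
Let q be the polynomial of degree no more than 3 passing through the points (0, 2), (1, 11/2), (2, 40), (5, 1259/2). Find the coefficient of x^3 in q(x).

Write q(x) = ax^3 + bx^2 + cx + d. Substituting each data point gives a linear system:
  d = 2
  a + b + c + d = 11/2
  8a + 4b + 2c + d = 40
  125a + 25b + 5c + d = 1259/2
Solving the system yields a = 5, b = 1/2, c = -2, d = 2.
So q(x) = 5x^3 + (1/2)x^2 - 2x + 2.
The leading coefficient is 5.

5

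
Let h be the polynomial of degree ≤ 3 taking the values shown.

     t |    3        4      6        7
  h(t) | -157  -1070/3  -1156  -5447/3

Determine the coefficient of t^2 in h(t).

Write h(t) = at^3 + bt^2 + ct + d. Substituting each data point gives a linear system:
  27a + 9b + 3c + d = -157
  64a + 16b + 4c + d = -1070/3
  216a + 36b + 6c + d = -1156
  343a + 49b + 7c + d = -5447/3
Solving the system yields a = -5, b = -5/3, c = -3, d = 2.
So h(t) = -5t^3 - (5/3)t^2 - 3t + 2.
The coefficient of t^2 is -5/3.

-5/3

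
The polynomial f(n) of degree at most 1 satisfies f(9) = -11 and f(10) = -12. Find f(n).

Write f(n) = an + b. Substituting each data point gives a linear system:
  9a + b = -11
  10a + b = -12
Solving the system yields a = -1, b = -2.
So f(n) = -n - 2.
Check: f(9) = -11. ✓

f(n) = -n - 2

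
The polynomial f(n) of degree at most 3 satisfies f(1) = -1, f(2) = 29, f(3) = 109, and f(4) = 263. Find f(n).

f(n) = 4n^3 + n^2 - n - 5

Write f(n) = an^3 + bn^2 + cn + d. Substituting each data point gives a linear system:
  a + b + c + d = -1
  8a + 4b + 2c + d = 29
  27a + 9b + 3c + d = 109
  64a + 16b + 4c + d = 263
Solving the system yields a = 4, b = 1, c = -1, d = -5.
So f(n) = 4n^3 + n^2 - n - 5.
Check: f(3) = 109. ✓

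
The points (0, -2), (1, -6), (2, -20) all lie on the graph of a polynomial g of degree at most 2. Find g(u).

Write g(u) = au^2 + bu + c. Substituting each data point gives a linear system:
  c = -2
  a + b + c = -6
  4a + 2b + c = -20
Solving the system yields a = -5, b = 1, c = -2.
So g(u) = -5u² + u - 2.
Check: g(1) = -6. ✓

g(u) = -5u^2 + u - 2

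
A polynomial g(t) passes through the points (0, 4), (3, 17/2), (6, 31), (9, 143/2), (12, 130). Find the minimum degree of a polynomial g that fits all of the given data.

2

Forward differences of the values at t = 0, 3, 6, 9, 12:
  g  : 4  17/2  31  143/2  130
  Δ  : 9/2  45/2  81/2  117/2
  Δ^2: 18  18  18
  Δ^3: 0  0
  Δ^4: 0
The second differences are constant (18) and nonzero, while all higher differences vanish, so the minimal degree is 2.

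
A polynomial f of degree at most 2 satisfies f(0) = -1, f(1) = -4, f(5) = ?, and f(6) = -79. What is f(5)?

-56

The 3 known points determine the degree-2 polynomial uniquely.
Write f(u) = au^2 + bu + c. Substituting each data point gives a linear system:
  c = -1
  a + b + c = -4
  36a + 6b + c = -79
Solving the system yields a = -2, b = -1, c = -1.
So f(u) = -2u² - u - 1.
Then f(5) = -56.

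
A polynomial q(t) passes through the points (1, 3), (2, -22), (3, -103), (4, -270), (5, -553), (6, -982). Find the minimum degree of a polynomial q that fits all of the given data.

Forward differences of the values at t = 1, 2, 3, 4, 5, 6:
  q  : 3  -22  -103  -270  -553  -982
  Δ  : -25  -81  -167  -283  -429
  Δ^2: -56  -86  -116  -146
  Δ^3: -30  -30  -30
  Δ^4: 0  0
  Δ^5: 0
The third differences are constant (-30) and nonzero, while all higher differences vanish, so the minimal degree is 3.

3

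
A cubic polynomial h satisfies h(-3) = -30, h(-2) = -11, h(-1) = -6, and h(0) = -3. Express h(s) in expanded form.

h(s) = 2s^3 + 5s^2 + 6s - 3

Using the Lagrange interpolation formula with nodes -3, -2, -1, 0:
  L_0(s) = (s + 2)(s + 1)s / -6
  L_1(s) = (s + 3)(s + 1)s / 2
  L_2(s) = (s + 3)(s + 2)s / -2
  L_3(s) = (s + 3)(s + 2)(s + 1) / 6
Then h(s) = -30·L_0(s) - 11·L_1(s) - 6·L_2(s) - 3·L_3(s).
Expanding and collecting terms gives h(s) = 2s³ + 5s² + 6s - 3.
Check: h(0) = -3. ✓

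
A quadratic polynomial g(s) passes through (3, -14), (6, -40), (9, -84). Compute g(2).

Write g(s) = as^2 + bs + c. Substituting each data point gives a linear system:
  9a + 3b + c = -14
  36a + 6b + c = -40
  81a + 9b + c = -84
Solving the system yields a = -1, b = 1/3, c = -6.
So g(s) = -s^2 + (1/3)s - 6.
Then g(2) = -28/3.

-28/3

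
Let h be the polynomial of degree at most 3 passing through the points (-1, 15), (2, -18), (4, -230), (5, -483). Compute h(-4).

Using the Lagrange interpolation formula with nodes -1, 2, 4, 5:
  L_0(x) = (x - 2)(x - 4)(x - 5) / -90
  L_1(x) = (x + 1)(x - 4)(x - 5) / 18
  L_2(x) = (x + 1)(x - 2)(x - 5) / -10
  L_3(x) = (x + 1)(x - 2)(x - 4) / 18
Then h(x) = 15·L_0(x) - 18·L_1(x) - 230·L_2(x) - 483·L_3(x).
Expanding and collecting terms gives h(x) = -5x³ + 6x² - 2x + 2.
Evaluating at x = -4: h(-4) = 426.

426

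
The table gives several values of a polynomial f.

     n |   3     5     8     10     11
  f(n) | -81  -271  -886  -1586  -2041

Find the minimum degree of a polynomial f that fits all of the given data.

3

Divided differences on the nodes 3, 5, 8, 10, 11:
  order 0: -81  -271  -886  -1586  -2041
  order 1: -95  -205  -350  -455
  order 2: -22  -29  -35
  order 3: -1  -1
  order 4: 0
The order-3 divided differences are all -1 (nonzero) and every higher order vanishes, so the data lies on a polynomial of degree exactly 3.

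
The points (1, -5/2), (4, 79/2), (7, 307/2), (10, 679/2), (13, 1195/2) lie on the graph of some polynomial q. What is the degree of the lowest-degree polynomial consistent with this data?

Forward differences of the values at x = 1, 4, 7, 10, 13:
  q  : -5/2  79/2  307/2  679/2  1195/2
  Δ  : 42  114  186  258
  Δ^2: 72  72  72
  Δ^3: 0  0
  Δ^4: 0
The second differences are constant (72) and nonzero, while all higher differences vanish, so the minimal degree is 2.

2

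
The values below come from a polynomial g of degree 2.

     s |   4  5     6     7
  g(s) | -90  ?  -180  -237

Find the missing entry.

-131

On equispaced nodes a degree-2 polynomial has vanishing third forward difference, so
  - g(4) + 3·g(5) - 3·g(6) + g(7) = 0.
Substituting the known values and solving for g(5):
  3·g(5) = -393
  g(5) = -131.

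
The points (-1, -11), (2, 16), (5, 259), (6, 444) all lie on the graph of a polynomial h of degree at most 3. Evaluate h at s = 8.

1042

Using the Lagrange interpolation formula with nodes -1, 2, 5, 6:
  L_0(s) = (s - 2)(s - 5)(s - 6) / -126
  L_1(s) = (s + 1)(s - 5)(s - 6) / 36
  L_2(s) = (s + 1)(s - 2)(s - 6) / -18
  L_3(s) = (s + 1)(s - 2)(s - 5) / 28
Then h(s) = -11·L_0(s) + 16·L_1(s) + 259·L_2(s) + 444·L_3(s).
Expanding and collecting terms gives h(s) = 2s^3 + 3s - 6.
Evaluating at s = 8: h(8) = 1042.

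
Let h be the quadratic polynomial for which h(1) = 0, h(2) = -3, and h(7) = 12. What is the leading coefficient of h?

1

Write h(u) = au^2 + bu + c. Substituting each data point gives a linear system:
  a + b + c = 0
  4a + 2b + c = -3
  49a + 7b + c = 12
Solving the system yields a = 1, b = -6, c = 5.
So h(u) = u^2 - 6u + 5.
The leading coefficient is 1.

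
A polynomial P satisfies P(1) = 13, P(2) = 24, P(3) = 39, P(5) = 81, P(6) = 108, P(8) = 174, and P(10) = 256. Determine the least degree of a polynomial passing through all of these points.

2

Divided differences on the nodes 1, 2, 3, 5, 6, 8, 10:
  order 0: 13  24  39  81  108  174  256
  order 1: 11  15  21  27  33  41
  order 2: 2  2  2  2  2
  order 3: 0  0  0  0
  order 4: 0  0  0
  order 5: 0  0
  order 6: 0
The order-2 divided differences are all 2 (nonzero) and every higher order vanishes, so the data lies on a polynomial of degree exactly 2.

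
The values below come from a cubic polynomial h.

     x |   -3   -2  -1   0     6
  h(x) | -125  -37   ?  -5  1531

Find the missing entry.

The 4 known points determine the degree-3 polynomial uniquely.
Write h(x) = ax^3 + bx^2 + cx + d. Substituting each data point gives a linear system:
  -27a + 9b - 3c + d = -125
  -8a + 4b - 2c + d = -37
  d = -5
  216a + 36b + 6c + d = 1531
Solving the system yields a = 6, b = 6, c = 4, d = -5.
So h(x) = 6x³ + 6x² + 4x - 5.
Then h(-1) = -9.

-9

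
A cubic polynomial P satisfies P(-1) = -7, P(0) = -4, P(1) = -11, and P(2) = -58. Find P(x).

P(x) = -5x^3 - 5x^2 + 3x - 4

Using the Lagrange interpolation formula with nodes -1, 0, 1, 2:
  L_0(x) = x(x - 1)(x - 2) / -6
  L_1(x) = (x + 1)(x - 1)(x - 2) / 2
  L_2(x) = (x + 1)x(x - 2) / -2
  L_3(x) = (x + 1)x(x - 1) / 6
Then P(x) = -7·L_0(x) - 4·L_1(x) - 11·L_2(x) - 58·L_3(x).
Expanding and collecting terms gives P(x) = -5x³ - 5x² + 3x - 4.
Check: P(2) = -58. ✓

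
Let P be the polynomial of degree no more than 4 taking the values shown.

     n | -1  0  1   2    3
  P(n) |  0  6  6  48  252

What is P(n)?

Write P(n) = an^4 + bn^3 + cn^2 + dn + e. Substituting each data point gives a linear system:
  a - b + c - d + e = 0
  e = 6
  a + b + c + d + e = 6
  16a + 8b + 4c + 2d + e = 48
  81a + 27b + 9c + 3d + e = 252
Solving the system yields a = 3, b = 2, c = -6, d = 1, e = 6.
So P(n) = 3n⁴ + 2n³ - 6n² + n + 6.
Check: P(2) = 48. ✓

P(n) = 3n^4 + 2n^3 - 6n^2 + n + 6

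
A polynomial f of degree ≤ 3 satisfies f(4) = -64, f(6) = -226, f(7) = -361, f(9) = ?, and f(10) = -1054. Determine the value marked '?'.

The 4 known points determine the degree-3 polynomial uniquely.
Write f(u) = au^3 + bu^2 + cu + d. Substituting each data point gives a linear system:
  64a + 16b + 4c + d = -64
  216a + 36b + 6c + d = -226
  343a + 49b + 7c + d = -361
  1000a + 100b + 10c + d = -1054
Solving the system yields a = -1, b = -1, c = 5, d = -4.
So f(u) = -u³ - u² + 5u - 4.
Then f(9) = -769.

-769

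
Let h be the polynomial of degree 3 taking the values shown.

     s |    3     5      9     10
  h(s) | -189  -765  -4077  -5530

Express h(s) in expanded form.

Write h(s) = as^3 + bs^2 + cs + d. Substituting each data point gives a linear system:
  27a + 9b + 3c + d = -189
  125a + 25b + 5c + d = -765
  729a + 81b + 9c + d = -4077
  1000a + 100b + 10c + d = -5530
Solving the system yields a = -5, b = -5, c = -3, d = 0.
So h(s) = -5s^3 - 5s^2 - 3s.
Check: h(3) = -189. ✓

h(s) = -5s^3 - 5s^2 - 3s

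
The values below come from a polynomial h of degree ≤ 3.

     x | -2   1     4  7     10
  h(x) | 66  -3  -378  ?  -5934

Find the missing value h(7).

-2031

The 4 known points determine the degree-3 polynomial uniquely.
Write h(x) = ax^3 + bx^2 + cx + d. Substituting each data point gives a linear system:
  -8a + 4b - 2c + d = 66
  a + b + c + d = -3
  64a + 16b + 4c + d = -378
  1000a + 100b + 10c + d = -5934
Solving the system yields a = -6, b = 1, c = -4, d = 6.
So h(x) = -6x^3 + x^2 - 4x + 6.
Then h(7) = -2031.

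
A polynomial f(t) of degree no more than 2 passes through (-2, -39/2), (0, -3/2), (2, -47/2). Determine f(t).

f(t) = -5t^2 - t - 3/2

Write f(t) = at^2 + bt + c. Substituting each data point gives a linear system:
  4a - 2b + c = -39/2
  c = -3/2
  4a + 2b + c = -47/2
Solving the system yields a = -5, b = -1, c = -3/2.
So f(t) = -5t² - t - 3/2.
Check: f(-2) = -39/2. ✓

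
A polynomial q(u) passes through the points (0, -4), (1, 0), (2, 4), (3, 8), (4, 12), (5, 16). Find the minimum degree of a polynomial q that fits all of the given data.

Forward differences of the values at u = 0, 1, 2, 3, 4, 5:
  q  : -4  0  4  8  12  16
  Δ  : 4  4  4  4  4
  Δ^2: 0  0  0  0
  Δ^3: 0  0  0
  Δ^4: 0  0
  Δ^5: 0
The first differences are constant (4) and nonzero, while all higher differences vanish, so the minimal degree is 1.

1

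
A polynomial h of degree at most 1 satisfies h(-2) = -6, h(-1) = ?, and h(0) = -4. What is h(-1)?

The 2 known points determine the degree-1 polynomial uniquely.
Write h(t) = at + b. Substituting each data point gives a linear system:
  -2a + b = -6
  b = -4
Solving the system yields a = 1, b = -4.
So h(t) = t - 4.
Then h(-1) = -5.

-5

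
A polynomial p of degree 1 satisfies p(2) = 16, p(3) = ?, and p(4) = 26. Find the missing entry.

21

On equispaced nodes a degree-1 polynomial has vanishing second forward difference, so
  p(2) - 2·p(3) + p(4) = 0.
Substituting the known values and solving for p(3):
  -2·p(3) = -42
  p(3) = 21.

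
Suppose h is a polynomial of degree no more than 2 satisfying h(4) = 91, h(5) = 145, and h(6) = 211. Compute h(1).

Write h(s) = as^2 + bs + c. Substituting each data point gives a linear system:
  16a + 4b + c = 91
  25a + 5b + c = 145
  36a + 6b + c = 211
Solving the system yields a = 6, b = 0, c = -5.
So h(s) = 6s^2 - 5.
Then h(1) = 1.

1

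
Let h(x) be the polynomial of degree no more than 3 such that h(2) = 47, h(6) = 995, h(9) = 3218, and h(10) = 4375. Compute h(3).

Using the Lagrange interpolation formula with nodes 2, 6, 9, 10:
  L_0(x) = (x - 6)(x - 9)(x - 10) / -224
  L_1(x) = (x - 2)(x - 9)(x - 10) / 48
  L_2(x) = (x - 2)(x - 6)(x - 10) / -21
  L_3(x) = (x - 2)(x - 6)(x - 9) / 32
Then h(x) = 47·L_0(x) + 995·L_1(x) + 3218·L_2(x) + 4375·L_3(x).
Expanding and collecting terms gives h(x) = 4x³ + 4x² - 3x + 5.
Evaluating at x = 3: h(3) = 140.

140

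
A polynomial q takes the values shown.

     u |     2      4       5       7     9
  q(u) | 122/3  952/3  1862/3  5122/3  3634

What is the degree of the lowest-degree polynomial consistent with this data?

Divided differences on the nodes 2, 4, 5, 7, 9:
  order 0: 122/3  952/3  1862/3  5122/3  3634
  order 1: 415/3  910/3  1630/3  2890/3
  order 2: 55  80  105
  order 3: 5  5
  order 4: 0
The order-3 divided differences are all 5 (nonzero) and every higher order vanishes, so the data lies on a polynomial of degree exactly 3.

3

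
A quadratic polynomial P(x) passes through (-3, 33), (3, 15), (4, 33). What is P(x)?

Write P(x) = ax^2 + bx + c. Substituting each data point gives a linear system:
  9a - 3b + c = 33
  9a + 3b + c = 15
  16a + 4b + c = 33
Solving the system yields a = 3, b = -3, c = -3.
So P(x) = 3x^2 - 3x - 3.
Check: P(-3) = 33. ✓

P(x) = 3x^2 - 3x - 3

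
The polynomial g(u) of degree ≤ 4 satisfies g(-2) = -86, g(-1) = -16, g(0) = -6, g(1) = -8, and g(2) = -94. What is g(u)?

g(u) = -5u^4 - 2u^3 - u^2 + 6u - 6

Write g(u) = au^4 + bu^3 + cu^2 + du + e. Substituting each data point gives a linear system:
  16a - 8b + 4c - 2d + e = -86
  a - b + c - d + e = -16
  e = -6
  a + b + c + d + e = -8
  16a + 8b + 4c + 2d + e = -94
Solving the system yields a = -5, b = -2, c = -1, d = 6, e = -6.
So g(u) = -5u^4 - 2u^3 - u^2 + 6u - 6.
Check: g(1) = -8. ✓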